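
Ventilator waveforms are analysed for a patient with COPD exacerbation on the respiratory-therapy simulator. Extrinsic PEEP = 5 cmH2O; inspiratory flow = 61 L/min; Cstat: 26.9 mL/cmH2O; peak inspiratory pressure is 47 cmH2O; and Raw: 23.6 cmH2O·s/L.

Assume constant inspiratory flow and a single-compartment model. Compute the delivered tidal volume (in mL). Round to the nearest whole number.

Flow: 61 L/min ÷ 60 = 1.0167 L/s.
Equation of motion (constant flow): PIP = Vt/C + R·V̇ + PEEP.
Vt/C = PIP − R·V̇ − PEEP = 47 − 23.994 − 5 = 18.006 cmH2O.
Vt = C × 18.006 = 26.9 × 18.006 = 484.36 mL.

484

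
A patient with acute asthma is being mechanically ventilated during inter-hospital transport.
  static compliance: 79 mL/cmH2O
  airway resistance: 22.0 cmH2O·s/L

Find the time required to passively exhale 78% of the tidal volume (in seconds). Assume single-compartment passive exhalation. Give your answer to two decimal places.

τ = R × C = 22.0 × 79 mL/cmH2O = 22.0 × 0.079 L/cmH2O = 1.738 s.
Exhaled fraction f = 1 − e^(−t/τ) → t = −τ·ln(1 − f) = −1.738·ln(0.22) = 2.632 s.

2.63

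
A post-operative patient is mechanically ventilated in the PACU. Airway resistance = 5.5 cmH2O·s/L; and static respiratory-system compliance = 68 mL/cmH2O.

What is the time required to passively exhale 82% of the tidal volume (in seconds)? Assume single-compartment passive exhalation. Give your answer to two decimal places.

τ = R × C = 5.5 × 68 mL/cmH2O = 5.5 × 0.068 L/cmH2O = 0.374 s.
Exhaled fraction f = 1 − e^(−t/τ) → t = −τ·ln(1 − f) = −0.374·ln(0.18) = 0.6413 s.

0.64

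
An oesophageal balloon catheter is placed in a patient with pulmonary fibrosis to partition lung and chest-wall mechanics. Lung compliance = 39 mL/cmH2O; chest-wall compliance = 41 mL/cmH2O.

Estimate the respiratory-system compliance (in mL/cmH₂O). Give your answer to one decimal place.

20.0

Lung and chest wall are elastances in series: 1/Crs = 1/CL + 1/Ccw.
1/Crs = 1/39 + 1/41 = 0.05003.
Crs = 19.988 mL/cmH2O.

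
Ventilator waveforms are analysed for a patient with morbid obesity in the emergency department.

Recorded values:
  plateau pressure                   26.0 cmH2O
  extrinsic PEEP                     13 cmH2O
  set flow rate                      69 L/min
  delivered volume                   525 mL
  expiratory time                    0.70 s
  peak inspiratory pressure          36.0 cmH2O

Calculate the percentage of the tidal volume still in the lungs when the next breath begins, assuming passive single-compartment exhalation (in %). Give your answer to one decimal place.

Flow: 69 L/min ÷ 60 = 1.15 L/s.
R = (PIP − Pplat)/V̇ = (36.0 − 26.0) / 1.15 = 10.0/1.15 = 8.696 cmH2O·s/L.
C = Vt/(Pplat − PEEP) = 525.0 / (26.0 − 13) = 525.0/13.0 = 40.385 mL/cmH2O.
τ = R × C = 8.696 × 0.04039 L/cmH2O = 0.3512 s.
Fraction remaining at end-expiration = e^(−Te/τ) = e^(−0.70/0.3512) = 0.1363 → 13.63%.

13.6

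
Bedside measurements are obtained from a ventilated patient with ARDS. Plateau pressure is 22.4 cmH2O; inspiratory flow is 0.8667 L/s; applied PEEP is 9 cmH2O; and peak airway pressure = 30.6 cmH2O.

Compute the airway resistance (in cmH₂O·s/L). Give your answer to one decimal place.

9.5

Raw = (PIP − Pplat) / flow = (30.6 − 22.4) / 0.8667 = 8.2 / 0.8667 = 9.461 cmH2O·s/L.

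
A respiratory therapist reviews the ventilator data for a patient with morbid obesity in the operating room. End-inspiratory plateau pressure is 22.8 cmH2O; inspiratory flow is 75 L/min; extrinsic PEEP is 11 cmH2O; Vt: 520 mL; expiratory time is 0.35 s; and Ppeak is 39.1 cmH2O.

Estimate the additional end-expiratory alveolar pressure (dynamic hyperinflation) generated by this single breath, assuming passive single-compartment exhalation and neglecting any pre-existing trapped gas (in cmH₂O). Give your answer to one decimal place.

Flow: 75 L/min ÷ 60 = 1.25 L/s.
R = (PIP − Pplat)/V̇ = (39.1 − 22.8) / 1.25 = 16.3/1.25 = 13.04 cmH2O·s/L.
C = Vt/(Pplat − PEEP) = 520.0 / (22.8 − 11) = 520.0/11.8 = 44.068 mL/cmH2O.
τ = R × C = 13.04 × 0.04407 L/cmH2O = 0.5747 s.
Fraction remaining = e^(−Te/τ) = e^(−0.35/0.5747) = 0.5439; trapped volume = 520.0 × 0.5439 = 282.83 mL.
Additional alveolar pressure from trapping ≈ V_trapped / C = 282.83 / 44.068 = 6.418 cmH2O.

6.4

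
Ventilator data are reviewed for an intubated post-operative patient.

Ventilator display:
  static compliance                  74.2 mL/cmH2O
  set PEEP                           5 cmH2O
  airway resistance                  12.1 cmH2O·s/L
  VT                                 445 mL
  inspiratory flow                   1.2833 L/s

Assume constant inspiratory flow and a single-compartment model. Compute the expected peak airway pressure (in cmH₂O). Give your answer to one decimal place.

26.5

Equation of motion (constant flow): PIP = Vt/C + R·V̇ + PEEP.
PIP = 445/74.2 + 12.1×1.2833 + 5 = 5.997 + 15.528 + 5 = 26.525 cmH2O.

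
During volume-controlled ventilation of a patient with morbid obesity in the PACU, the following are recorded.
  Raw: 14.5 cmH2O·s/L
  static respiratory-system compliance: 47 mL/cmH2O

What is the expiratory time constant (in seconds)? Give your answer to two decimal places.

0.68

τ = R × C = 14.5 × 47 mL/cmH2O = 14.5 × 0.047 L/cmH2O = 0.6815 s.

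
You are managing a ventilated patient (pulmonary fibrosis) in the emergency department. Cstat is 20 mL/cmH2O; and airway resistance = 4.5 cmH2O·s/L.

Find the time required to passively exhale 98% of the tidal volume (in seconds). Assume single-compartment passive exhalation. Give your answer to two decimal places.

0.35

τ = R × C = 4.5 × 20 mL/cmH2O = 4.5 × 0.020 L/cmH2O = 0.09 s.
Exhaled fraction f = 1 − e^(−t/τ) → t = −τ·ln(1 − f) = −0.09·ln(0.02) = 0.3521 s.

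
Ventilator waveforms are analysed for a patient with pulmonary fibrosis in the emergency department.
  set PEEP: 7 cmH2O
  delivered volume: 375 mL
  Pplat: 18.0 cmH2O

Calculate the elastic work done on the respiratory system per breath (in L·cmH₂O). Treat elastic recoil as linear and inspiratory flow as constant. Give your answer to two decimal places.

Elastic work ≈ ½ × (Pplat − PEEP) × Vt = 0.5 × (18.0 − 7) × 0.375 L = 0.5 × 11.0 × 0.375 = 2.063 L·cmH2O.

2.06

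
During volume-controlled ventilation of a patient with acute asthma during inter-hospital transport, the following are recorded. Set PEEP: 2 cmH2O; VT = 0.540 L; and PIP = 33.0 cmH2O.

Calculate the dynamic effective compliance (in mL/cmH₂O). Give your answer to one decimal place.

Dynamic compliance = Vt / (PIP − PEEP) = 540 / (33.0 − 2) = 540 / 31.0 = 17.419 mL/cmH2O.

17.4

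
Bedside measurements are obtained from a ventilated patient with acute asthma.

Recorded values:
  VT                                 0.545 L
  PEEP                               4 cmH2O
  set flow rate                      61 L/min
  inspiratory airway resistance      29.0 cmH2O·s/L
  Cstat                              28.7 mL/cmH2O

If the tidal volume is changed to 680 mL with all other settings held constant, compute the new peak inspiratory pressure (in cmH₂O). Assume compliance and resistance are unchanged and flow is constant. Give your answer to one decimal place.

57.2

Flow: 61 L/min ÷ 60 = 1.0167 L/s.
PIP = Vt/C + R·V̇ + PEEP (constant-flow equation of motion).
Only the elastic term changes: ΔPIP = ΔVt / C = (680 − 545) / 28.7 = 4.704 cmH2O.
Original PIP = 545/28.7 + 29.0×1.0167 + 4 = 52.474 cmH2O; new PIP = 52.474 + (4.704) = 57.178 cmH2O.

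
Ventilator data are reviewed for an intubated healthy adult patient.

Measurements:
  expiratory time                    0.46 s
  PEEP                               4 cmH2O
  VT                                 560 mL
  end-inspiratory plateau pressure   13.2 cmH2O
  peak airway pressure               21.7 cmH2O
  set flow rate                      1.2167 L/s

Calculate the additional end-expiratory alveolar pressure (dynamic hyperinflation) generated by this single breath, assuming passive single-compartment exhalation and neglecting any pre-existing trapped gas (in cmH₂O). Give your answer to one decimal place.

R = (PIP − Pplat)/V̇ = (21.7 − 13.2) / 1.2167 = 8.5/1.2167 = 6.986 cmH2O·s/L.
C = Vt/(Pplat − PEEP) = 560.0 / (13.2 − 4) = 560.0/9.2 = 60.87 mL/cmH2O.
τ = R × C = 6.986 × 0.06087 L/cmH2O = 0.4252 s.
Fraction remaining = e^(−Te/τ) = e^(−0.46/0.4252) = 0.339; trapped volume = 560.0 × 0.339 = 189.84 mL.
Additional alveolar pressure from trapping ≈ V_trapped / C = 189.84 / 60.87 = 3.119 cmH2O.

3.1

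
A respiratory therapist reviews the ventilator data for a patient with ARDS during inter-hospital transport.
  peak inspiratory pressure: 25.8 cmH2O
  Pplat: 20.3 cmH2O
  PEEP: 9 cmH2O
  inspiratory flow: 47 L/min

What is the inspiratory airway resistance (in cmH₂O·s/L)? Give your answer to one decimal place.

Flow: 47 L/min ÷ 60 = 0.7833 L/s.
Raw = (PIP − Pplat) / flow = (25.8 − 20.3) / 0.7833 = 5.5 / 0.7833 = 7.022 cmH2O·s/L.

7.0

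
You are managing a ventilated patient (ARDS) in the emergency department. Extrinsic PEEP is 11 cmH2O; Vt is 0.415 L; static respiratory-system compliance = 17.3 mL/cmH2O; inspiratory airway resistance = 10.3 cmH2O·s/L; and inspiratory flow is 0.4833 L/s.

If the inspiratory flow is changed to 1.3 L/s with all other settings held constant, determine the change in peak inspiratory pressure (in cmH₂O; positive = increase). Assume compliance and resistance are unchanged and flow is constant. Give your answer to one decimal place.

8.4

PIP = Vt/C + R·V̇ + PEEP (constant-flow equation of motion).
Only the resistive term changes: ΔPIP = R × ΔV̇ = 10.3 × (1.3 − 0.4833) = 10.3 × 0.8167 = 8.412 cmH2O.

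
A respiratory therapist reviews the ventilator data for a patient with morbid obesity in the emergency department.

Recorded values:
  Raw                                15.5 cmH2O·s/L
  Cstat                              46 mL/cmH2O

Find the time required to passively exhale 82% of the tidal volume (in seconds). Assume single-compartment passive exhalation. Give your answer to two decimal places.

1.22

τ = R × C = 15.5 × 46 mL/cmH2O = 15.5 × 0.046 L/cmH2O = 0.713 s.
Exhaled fraction f = 1 − e^(−t/τ) → t = −τ·ln(1 − f) = −0.713·ln(0.18) = 1.223 s.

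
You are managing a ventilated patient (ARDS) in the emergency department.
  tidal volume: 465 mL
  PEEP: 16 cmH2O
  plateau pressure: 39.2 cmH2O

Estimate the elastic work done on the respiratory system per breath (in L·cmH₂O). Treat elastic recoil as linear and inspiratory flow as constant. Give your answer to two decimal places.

5.39

Elastic work ≈ ½ × (Pplat − PEEP) × Vt = 0.5 × (39.2 − 16) × 0.465 L = 0.5 × 23.2 × 0.465 = 5.394 L·cmH2O.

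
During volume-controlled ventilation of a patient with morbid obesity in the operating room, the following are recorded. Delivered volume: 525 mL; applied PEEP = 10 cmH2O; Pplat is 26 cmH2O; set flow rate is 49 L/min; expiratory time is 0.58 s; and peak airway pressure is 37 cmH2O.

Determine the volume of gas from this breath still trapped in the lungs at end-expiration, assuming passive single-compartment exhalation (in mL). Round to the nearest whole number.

141

Flow: 49 L/min ÷ 60 = 0.8167 L/s.
R = (PIP − Pplat)/V̇ = (37 − 26) / 0.8167 = 11.0/0.8167 = 13.469 cmH2O·s/L.
C = Vt/(Pplat − PEEP) = 525.0 / (26 − 10) = 525.0/16.0 = 32.813 mL/cmH2O.
τ = R × C = 13.469 × 0.03281 L/cmH2O = 0.4419 s.
Fraction remaining = e^(−Te/τ) = e^(−0.58/0.4419) = 0.2691.
Trapped volume = 525.0 × 0.2691 = 141.28 mL.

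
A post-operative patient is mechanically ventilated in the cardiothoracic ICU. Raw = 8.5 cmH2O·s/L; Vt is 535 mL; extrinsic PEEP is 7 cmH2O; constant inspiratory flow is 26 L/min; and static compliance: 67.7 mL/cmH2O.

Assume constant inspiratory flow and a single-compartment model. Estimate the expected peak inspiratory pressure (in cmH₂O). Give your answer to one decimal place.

18.6

Flow: 26 L/min ÷ 60 = 0.4333 L/s.
Equation of motion (constant flow): PIP = Vt/C + R·V̇ + PEEP.
PIP = 535/67.7 + 8.5×0.4333 + 7 = 7.903 + 3.683 + 7 = 18.586 cmH2O.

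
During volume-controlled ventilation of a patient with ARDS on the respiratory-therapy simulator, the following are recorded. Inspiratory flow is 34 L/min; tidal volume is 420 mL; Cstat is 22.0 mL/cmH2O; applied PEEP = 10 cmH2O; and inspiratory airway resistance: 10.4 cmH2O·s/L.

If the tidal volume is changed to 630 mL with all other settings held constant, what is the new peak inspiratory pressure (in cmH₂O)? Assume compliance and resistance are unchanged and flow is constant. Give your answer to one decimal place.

Flow: 34 L/min ÷ 60 = 0.5667 L/s.
PIP = Vt/C + R·V̇ + PEEP (constant-flow equation of motion).
Only the elastic term changes: ΔPIP = ΔVt / C = (630 − 420) / 22.0 = 9.545 cmH2O.
Original PIP = 420/22.0 + 10.4×0.5667 + 10 = 34.985 cmH2O; new PIP = 34.985 + (9.545) = 44.53 cmH2O.

44.5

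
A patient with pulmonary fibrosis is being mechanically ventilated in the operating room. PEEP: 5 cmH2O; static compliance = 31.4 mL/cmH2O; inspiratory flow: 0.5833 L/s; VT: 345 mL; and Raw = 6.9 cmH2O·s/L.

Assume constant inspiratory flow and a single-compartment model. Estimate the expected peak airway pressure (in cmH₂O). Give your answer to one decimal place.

Equation of motion (constant flow): PIP = Vt/C + R·V̇ + PEEP.
PIP = 345/31.4 + 6.9×0.5833 + 5 = 10.987 + 4.025 + 5 = 20.012 cmH2O.

20.0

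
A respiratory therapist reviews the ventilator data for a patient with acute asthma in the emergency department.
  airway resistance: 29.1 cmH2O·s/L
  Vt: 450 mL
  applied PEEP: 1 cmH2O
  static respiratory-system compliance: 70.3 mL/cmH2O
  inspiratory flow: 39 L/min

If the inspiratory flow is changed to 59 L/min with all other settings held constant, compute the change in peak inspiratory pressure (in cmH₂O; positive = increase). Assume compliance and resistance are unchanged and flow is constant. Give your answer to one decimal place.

9.7

Flow: 39 L/min ÷ 60 = 0.65 L/s.
New flow: 59 L/min ÷ 60 = 0.9833 L/s.
PIP = Vt/C + R·V̇ + PEEP (constant-flow equation of motion).
Only the resistive term changes: ΔPIP = R × ΔV̇ = 29.1 × (0.9833 − 0.65) = 29.1 × 0.3333 = 9.699 cmH2O.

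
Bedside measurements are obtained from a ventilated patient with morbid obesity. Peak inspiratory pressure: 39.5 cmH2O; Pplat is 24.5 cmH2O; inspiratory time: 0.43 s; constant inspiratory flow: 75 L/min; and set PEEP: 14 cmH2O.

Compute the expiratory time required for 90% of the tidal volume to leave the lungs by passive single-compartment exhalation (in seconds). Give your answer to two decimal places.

1.41

Flow: 75 L/min ÷ 60 = 1.25 L/s.
Vt = flow × Ti = 1.25 L/s × 0.43 s × 1000 mL/L = 537.5 mL.
R = (PIP − Pplat)/V̇ = (39.5 − 24.5) / 1.25 = 15.0/1.25 = 12.0 cmH2O·s/L.
C = Vt/(Pplat − PEEP) = 537.5 / (24.5 − 14) = 537.5/10.5 = 51.19 mL/cmH2O.
τ = R × C = 12.0 × 0.05119 L/cmH2O = 0.6143 s.
t = −τ·ln(1 − 0.90) = −0.6143·ln(0.1) = 1.414 s.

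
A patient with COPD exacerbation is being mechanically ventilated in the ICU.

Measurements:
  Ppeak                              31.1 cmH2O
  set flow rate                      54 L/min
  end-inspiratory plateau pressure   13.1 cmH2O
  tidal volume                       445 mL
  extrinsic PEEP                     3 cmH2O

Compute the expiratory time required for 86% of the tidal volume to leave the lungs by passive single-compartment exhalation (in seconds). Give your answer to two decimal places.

1.73

Flow: 54 L/min ÷ 60 = 0.9 L/s.
R = (PIP − Pplat)/V̇ = (31.1 − 13.1) / 0.9 = 18.0/0.9 = 20.0 cmH2O·s/L.
C = Vt/(Pplat − PEEP) = 445.0 / (13.1 − 3) = 445.0/10.1 = 44.059 mL/cmH2O.
τ = R × C = 20.0 × 0.04406 L/cmH2O = 0.8812 s.
t = −τ·ln(1 − 0.86) = −0.8812·ln(0.14) = 1.733 s.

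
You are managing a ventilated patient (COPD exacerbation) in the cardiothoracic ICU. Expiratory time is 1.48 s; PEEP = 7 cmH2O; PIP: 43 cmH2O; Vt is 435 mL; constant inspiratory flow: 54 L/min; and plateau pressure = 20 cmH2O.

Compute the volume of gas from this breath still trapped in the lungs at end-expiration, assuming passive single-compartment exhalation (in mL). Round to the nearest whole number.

77

Flow: 54 L/min ÷ 60 = 0.9 L/s.
R = (PIP − Pplat)/V̇ = (43 − 20) / 0.9 = 23.0/0.9 = 25.556 cmH2O·s/L.
C = Vt/(Pplat − PEEP) = 435.0 / (20 − 7) = 435.0/13.0 = 33.462 mL/cmH2O.
τ = R × C = 25.556 × 0.03346 L/cmH2O = 0.8551 s.
Fraction remaining = e^(−Te/τ) = e^(−1.48/0.8551) = 0.1771.
Trapped volume = 435.0 × 0.1771 = 77.039 mL.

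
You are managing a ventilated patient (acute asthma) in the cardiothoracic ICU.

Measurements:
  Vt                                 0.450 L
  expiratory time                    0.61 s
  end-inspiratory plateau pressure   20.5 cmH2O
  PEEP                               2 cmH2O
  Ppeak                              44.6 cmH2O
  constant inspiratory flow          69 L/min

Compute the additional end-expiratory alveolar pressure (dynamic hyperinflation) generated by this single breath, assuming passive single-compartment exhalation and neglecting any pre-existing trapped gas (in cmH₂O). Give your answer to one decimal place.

Flow: 69 L/min ÷ 60 = 1.15 L/s.
R = (PIP − Pplat)/V̇ = (44.6 − 20.5) / 1.15 = 24.1/1.15 = 20.957 cmH2O·s/L.
C = Vt/(Pplat − PEEP) = 450.0 / (20.5 − 2) = 450.0/18.5 = 24.324 mL/cmH2O.
τ = R × C = 20.957 × 0.02432 L/cmH2O = 0.5097 s.
Fraction remaining = e^(−Te/τ) = e^(−0.61/0.5097) = 0.3022; trapped volume = 450.0 × 0.3022 = 135.99 mL.
Additional alveolar pressure from trapping ≈ V_trapped / C = 135.99 / 24.324 = 5.591 cmH2O.

5.6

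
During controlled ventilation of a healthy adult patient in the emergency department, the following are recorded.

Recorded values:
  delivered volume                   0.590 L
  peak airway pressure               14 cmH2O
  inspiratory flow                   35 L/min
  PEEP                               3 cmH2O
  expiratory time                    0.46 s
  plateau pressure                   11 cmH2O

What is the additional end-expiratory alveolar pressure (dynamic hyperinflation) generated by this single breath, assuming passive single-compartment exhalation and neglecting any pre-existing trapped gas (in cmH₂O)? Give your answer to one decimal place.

Flow: 35 L/min ÷ 60 = 0.5833 L/s.
R = (PIP − Pplat)/V̇ = (14 − 11) / 0.5833 = 3.0/0.5833 = 5.143 cmH2O·s/L.
C = Vt/(Pplat − PEEP) = 590.0 / (11 − 3) = 590.0/8.0 = 73.75 mL/cmH2O.
τ = R × C = 5.143 × 0.07375 L/cmH2O = 0.3793 s.
Fraction remaining = e^(−Te/τ) = e^(−0.46/0.3793) = 0.2974; trapped volume = 590.0 × 0.2974 = 175.47 mL.
Additional alveolar pressure from trapping ≈ V_trapped / C = 175.47 / 73.75 = 2.379 cmH2O.

2.4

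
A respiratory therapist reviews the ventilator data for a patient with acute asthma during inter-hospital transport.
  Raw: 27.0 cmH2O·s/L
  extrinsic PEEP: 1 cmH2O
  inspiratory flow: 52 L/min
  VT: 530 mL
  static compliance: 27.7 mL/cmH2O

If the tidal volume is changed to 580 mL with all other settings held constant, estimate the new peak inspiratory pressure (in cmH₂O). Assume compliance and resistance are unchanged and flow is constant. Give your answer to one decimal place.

45.3

Flow: 52 L/min ÷ 60 = 0.8667 L/s.
PIP = Vt/C + R·V̇ + PEEP (constant-flow equation of motion).
Only the elastic term changes: ΔPIP = ΔVt / C = (580 − 530) / 27.7 = 1.805 cmH2O.
Original PIP = 530/27.7 + 27.0×0.8667 + 1 = 43.534 cmH2O; new PIP = 43.534 + (1.805) = 45.339 cmH2O.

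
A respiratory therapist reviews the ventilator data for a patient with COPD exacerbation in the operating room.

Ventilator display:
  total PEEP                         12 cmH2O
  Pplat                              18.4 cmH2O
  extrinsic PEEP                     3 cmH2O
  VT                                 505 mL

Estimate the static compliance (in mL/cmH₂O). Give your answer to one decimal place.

78.9

End-expiratory occlusion gives total PEEP = 12 cmH2O (intrinsic PEEP = 12 − 3 = 9). Use total PEEP for the elastic gradient.
Cstat = Vt / (Pplat − PEEPtotal) = 505 / (18.4 − 12) = 505 / 6.4 = 78.906 mL/cmH2O.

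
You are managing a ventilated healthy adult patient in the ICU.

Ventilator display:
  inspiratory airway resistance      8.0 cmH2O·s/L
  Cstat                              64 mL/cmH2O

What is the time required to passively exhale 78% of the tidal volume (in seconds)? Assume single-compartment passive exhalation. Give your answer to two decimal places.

0.78

τ = R × C = 8.0 × 64 mL/cmH2O = 8.0 × 0.064 L/cmH2O = 0.512 s.
Exhaled fraction f = 1 − e^(−t/τ) → t = −τ·ln(1 − f) = −0.512·ln(0.22) = 0.7752 s.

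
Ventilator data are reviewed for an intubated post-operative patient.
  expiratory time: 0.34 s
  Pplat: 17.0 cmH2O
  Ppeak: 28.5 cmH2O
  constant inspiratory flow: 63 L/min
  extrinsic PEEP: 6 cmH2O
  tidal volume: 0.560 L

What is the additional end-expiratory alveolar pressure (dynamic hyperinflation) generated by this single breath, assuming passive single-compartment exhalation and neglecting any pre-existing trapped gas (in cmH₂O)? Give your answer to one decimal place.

Flow: 63 L/min ÷ 60 = 1.05 L/s.
R = (PIP − Pplat)/V̇ = (28.5 − 17.0) / 1.05 = 11.5/1.05 = 10.952 cmH2O·s/L.
C = Vt/(Pplat − PEEP) = 560.0 / (17.0 − 6) = 560.0/11.0 = 50.909 mL/cmH2O.
τ = R × C = 10.952 × 0.05091 L/cmH2O = 0.5576 s.
Fraction remaining = e^(−Te/τ) = e^(−0.34/0.5576) = 0.5435; trapped volume = 560.0 × 0.5435 = 304.36 mL.
Additional alveolar pressure from trapping ≈ V_trapped / C = 304.36 / 50.909 = 5.979 cmH2O.

6.0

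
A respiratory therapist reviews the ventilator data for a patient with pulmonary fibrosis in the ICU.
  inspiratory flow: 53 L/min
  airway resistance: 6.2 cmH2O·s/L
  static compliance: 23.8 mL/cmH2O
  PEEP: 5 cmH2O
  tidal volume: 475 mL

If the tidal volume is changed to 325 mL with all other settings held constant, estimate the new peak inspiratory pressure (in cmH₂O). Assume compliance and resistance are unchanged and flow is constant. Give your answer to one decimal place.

Flow: 53 L/min ÷ 60 = 0.8833 L/s.
PIP = Vt/C + R·V̇ + PEEP (constant-flow equation of motion).
Only the elastic term changes: ΔPIP = ΔVt / C = (325 − 475) / 23.8 = -6.303 cmH2O.
Original PIP = 475/23.8 + 6.2×0.8833 + 5 = 30.434 cmH2O; new PIP = 30.434 + (-6.303) = 24.131 cmH2O.

24.1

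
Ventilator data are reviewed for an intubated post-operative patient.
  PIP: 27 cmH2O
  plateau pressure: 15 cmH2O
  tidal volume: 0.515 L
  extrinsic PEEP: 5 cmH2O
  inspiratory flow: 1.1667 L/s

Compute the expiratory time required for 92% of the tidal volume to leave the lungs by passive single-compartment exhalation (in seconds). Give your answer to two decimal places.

1.34

R = (PIP − Pplat)/V̇ = (27 − 15) / 1.1667 = 12.0/1.1667 = 10.285 cmH2O·s/L.
C = Vt/(Pplat − PEEP) = 515.0 / (15 − 5) = 515.0/10.0 = 51.5 mL/cmH2O.
τ = R × C = 10.285 × 0.0515 L/cmH2O = 0.5297 s.
t = −τ·ln(1 − 0.92) = −0.5297·ln(0.08) = 1.338 s.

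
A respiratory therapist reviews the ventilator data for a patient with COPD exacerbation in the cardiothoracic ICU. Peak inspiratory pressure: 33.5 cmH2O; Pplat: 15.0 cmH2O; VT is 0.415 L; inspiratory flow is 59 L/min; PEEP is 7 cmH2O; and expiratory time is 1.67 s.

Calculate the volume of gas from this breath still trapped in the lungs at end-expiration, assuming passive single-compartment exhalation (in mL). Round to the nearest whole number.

Flow: 59 L/min ÷ 60 = 0.9833 L/s.
R = (PIP − Pplat)/V̇ = (33.5 − 15.0) / 0.9833 = 18.5/0.9833 = 18.814 cmH2O·s/L.
C = Vt/(Pplat − PEEP) = 415.0 / (15.0 − 7) = 415.0/8.0 = 51.875 mL/cmH2O.
τ = R × C = 18.814 × 0.05188 L/cmH2O = 0.9761 s.
Fraction remaining = e^(−Te/τ) = e^(−1.67/0.9761) = 0.1807.
Trapped volume = 415.0 × 0.1807 = 74.991 mL.

75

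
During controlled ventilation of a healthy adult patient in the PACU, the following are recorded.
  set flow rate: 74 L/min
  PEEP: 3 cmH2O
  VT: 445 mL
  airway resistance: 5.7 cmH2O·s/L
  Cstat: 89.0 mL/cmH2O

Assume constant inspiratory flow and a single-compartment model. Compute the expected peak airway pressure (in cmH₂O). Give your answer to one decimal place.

15.0

Flow: 74 L/min ÷ 60 = 1.2333 L/s.
Equation of motion (constant flow): PIP = Vt/C + R·V̇ + PEEP.
PIP = 445/89.0 + 5.7×1.2333 + 3 = 5.0 + 7.03 + 3 = 15.03 cmH2O.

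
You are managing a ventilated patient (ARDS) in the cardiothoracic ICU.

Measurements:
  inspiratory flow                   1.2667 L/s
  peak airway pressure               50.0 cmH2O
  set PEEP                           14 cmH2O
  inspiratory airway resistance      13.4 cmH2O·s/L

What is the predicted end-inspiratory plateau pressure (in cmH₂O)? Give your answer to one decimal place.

Pplat = PIP − Raw × flow = 50.0 − 13.4 × 1.2667 = 50.0 − 16.974 = 33.026 cmH2O.

33.0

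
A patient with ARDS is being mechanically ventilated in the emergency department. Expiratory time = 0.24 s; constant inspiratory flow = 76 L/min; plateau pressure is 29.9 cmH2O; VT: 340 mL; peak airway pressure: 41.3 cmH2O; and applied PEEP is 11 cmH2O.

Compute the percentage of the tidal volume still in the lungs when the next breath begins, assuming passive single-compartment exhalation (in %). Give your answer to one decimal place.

22.7

Flow: 76 L/min ÷ 60 = 1.2667 L/s.
R = (PIP − Pplat)/V̇ = (41.3 − 29.9) / 1.2667 = 11.4/1.2667 = 9.0 cmH2O·s/L.
C = Vt/(Pplat − PEEP) = 340.0 / (29.9 − 11) = 340.0/18.9 = 17.989 mL/cmH2O.
τ = R × C = 9.0 × 0.01799 L/cmH2O = 0.1619 s.
Fraction remaining at end-expiration = e^(−Te/τ) = e^(−0.24/0.1619) = 0.2271 → 22.71%.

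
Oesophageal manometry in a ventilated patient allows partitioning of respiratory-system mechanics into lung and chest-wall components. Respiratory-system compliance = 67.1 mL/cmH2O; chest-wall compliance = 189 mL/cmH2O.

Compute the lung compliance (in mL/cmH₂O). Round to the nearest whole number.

1/CL = 1/Crs − 1/Ccw.
1/CL = 1/67.1 − 1/189 = 0.009612.
CL = 104.04 mL/cmH2O.

104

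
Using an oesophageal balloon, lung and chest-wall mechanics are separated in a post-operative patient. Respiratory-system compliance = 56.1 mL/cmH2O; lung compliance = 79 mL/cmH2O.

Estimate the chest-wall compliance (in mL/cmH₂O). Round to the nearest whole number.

1/Ccw = 1/Crs − 1/CL.
1/Ccw = 1/56.1 − 1/79 = 0.005167.
Ccw = 193.54 mL/cmH2O.

194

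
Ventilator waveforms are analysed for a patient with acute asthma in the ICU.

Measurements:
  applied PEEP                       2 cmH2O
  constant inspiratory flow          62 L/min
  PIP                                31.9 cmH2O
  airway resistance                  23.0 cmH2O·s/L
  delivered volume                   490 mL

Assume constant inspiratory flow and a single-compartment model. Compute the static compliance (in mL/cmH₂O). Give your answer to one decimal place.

79.9

Flow: 62 L/min ÷ 60 = 1.0333 L/s.
Equation of motion (constant flow): PIP = Vt/C + R·V̇ + PEEP.
Vt/C = PIP − R·V̇ − PEEP = 31.9 − 23.0×1.0333 − 2 = 31.9 − 23.766 − 2 = 6.134 cmH2O.
C = Vt / 6.134 = 490 / 6.134 = 79.883 mL/cmH2O.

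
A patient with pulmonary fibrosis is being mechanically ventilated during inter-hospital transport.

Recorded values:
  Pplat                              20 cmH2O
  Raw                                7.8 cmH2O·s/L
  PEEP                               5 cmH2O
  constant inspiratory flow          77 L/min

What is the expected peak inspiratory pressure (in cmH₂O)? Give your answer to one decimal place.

30.0

Flow: 77 L/min ÷ 60 = 1.2833 L/s.
PIP = Pplat + Raw × flow = 20 + 7.8 × 1.2833 = 20 + 10.01 = 30.01 cmH2O.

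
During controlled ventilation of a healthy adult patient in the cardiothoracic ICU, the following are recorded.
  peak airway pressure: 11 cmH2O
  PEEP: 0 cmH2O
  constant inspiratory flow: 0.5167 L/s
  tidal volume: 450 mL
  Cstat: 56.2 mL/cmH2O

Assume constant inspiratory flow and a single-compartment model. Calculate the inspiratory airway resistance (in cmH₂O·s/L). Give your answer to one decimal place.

5.8

Equation of motion (constant flow): PIP = Vt/C + R·V̇ + PEEP.
R·V̇ = PIP − Vt/C − PEEP = 11 − 450/56.2 − 0 = 11 − 8.007 − 0 = 2.993 cmH2O.
R = 2.993 / 0.5167 = 5.793 cmH2O·s/L.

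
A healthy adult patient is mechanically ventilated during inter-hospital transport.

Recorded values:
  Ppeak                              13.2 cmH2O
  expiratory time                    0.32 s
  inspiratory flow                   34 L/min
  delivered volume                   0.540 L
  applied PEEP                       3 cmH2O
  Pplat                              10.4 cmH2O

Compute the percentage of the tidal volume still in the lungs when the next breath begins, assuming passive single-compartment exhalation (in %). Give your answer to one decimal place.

41.2

Flow: 34 L/min ÷ 60 = 0.5667 L/s.
R = (PIP − Pplat)/V̇ = (13.2 − 10.4) / 0.5667 = 2.8/0.5667 = 4.941 cmH2O·s/L.
C = Vt/(Pplat − PEEP) = 540.0 / (10.4 − 3) = 540.0/7.4 = 72.973 mL/cmH2O.
τ = R × C = 4.941 × 0.07297 L/cmH2O = 0.3605 s.
Fraction remaining at end-expiration = e^(−Te/τ) = e^(−0.32/0.3605) = 0.4116 → 41.16%.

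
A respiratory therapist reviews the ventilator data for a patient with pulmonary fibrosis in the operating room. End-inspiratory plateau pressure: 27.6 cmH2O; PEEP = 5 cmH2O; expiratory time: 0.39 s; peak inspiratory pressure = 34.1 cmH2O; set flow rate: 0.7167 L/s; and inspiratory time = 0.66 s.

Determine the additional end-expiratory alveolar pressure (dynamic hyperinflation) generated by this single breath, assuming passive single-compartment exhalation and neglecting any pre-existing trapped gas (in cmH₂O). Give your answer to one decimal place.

Vt = flow × Ti = 0.7167 L/s × 0.66 s × 1000 mL/L = 473.02 mL.
R = (PIP − Pplat)/V̇ = (34.1 − 27.6) / 0.7167 = 6.5/0.7167 = 9.069 cmH2O·s/L.
C = Vt/(Pplat − PEEP) = 473.02 / (27.6 − 5) = 473.02/22.6 = 20.93 mL/cmH2O.
τ = R × C = 9.069 × 0.02093 L/cmH2O = 0.1898 s.
Fraction remaining = e^(−Te/τ) = e^(−0.39/0.1898) = 0.1281; trapped volume = 473.02 × 0.1281 = 60.594 mL.
Additional alveolar pressure from trapping ≈ V_trapped / C = 60.594 / 20.93 = 2.895 cmH2O.

2.9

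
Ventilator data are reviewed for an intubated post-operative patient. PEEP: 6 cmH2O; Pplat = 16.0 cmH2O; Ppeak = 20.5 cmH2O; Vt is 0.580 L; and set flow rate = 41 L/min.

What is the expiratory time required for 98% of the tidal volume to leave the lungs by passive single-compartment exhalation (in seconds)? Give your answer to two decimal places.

1.49

Flow: 41 L/min ÷ 60 = 0.6833 L/s.
R = (PIP − Pplat)/V̇ = (20.5 − 16.0) / 0.6833 = 4.5/0.6833 = 6.586 cmH2O·s/L.
C = Vt/(Pplat − PEEP) = 580.0 / (16.0 − 6) = 580.0/10.0 = 58.0 mL/cmH2O.
τ = R × C = 6.586 × 0.058 L/cmH2O = 0.382 s.
t = −τ·ln(1 − 0.98) = −0.382·ln(0.02) = 1.494 s.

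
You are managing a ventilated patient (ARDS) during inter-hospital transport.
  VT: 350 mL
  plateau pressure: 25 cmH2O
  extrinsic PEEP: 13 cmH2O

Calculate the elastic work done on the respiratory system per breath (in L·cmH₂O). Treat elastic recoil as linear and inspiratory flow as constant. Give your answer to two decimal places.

Elastic work ≈ ½ × (Pplat − PEEP) × Vt = 0.5 × (25 − 13) × 0.350 L = 0.5 × 12.0 × 0.350 = 2.1 L·cmH2O.

2.10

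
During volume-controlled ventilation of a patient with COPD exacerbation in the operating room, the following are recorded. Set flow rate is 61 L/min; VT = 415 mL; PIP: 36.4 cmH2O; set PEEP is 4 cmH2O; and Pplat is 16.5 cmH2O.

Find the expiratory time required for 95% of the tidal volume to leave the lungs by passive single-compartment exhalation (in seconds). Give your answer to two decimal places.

Flow: 61 L/min ÷ 60 = 1.0167 L/s.
R = (PIP − Pplat)/V̇ = (36.4 − 16.5) / 1.0167 = 19.9/1.0167 = 19.573 cmH2O·s/L.
C = Vt/(Pplat − PEEP) = 415.0 / (16.5 − 4) = 415.0/12.5 = 33.2 mL/cmH2O.
τ = R × C = 19.573 × 0.0332 L/cmH2O = 0.6498 s.
t = −τ·ln(1 − 0.95) = −0.6498·ln(0.05) = 1.947 s.

1.95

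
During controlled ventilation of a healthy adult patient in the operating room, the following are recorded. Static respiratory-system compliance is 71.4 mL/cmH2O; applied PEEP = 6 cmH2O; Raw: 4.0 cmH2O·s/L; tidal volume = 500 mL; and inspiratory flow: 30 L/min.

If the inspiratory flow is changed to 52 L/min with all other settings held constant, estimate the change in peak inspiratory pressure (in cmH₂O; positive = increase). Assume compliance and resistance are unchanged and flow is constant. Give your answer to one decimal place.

1.5

Flow: 30 L/min ÷ 60 = 0.5 L/s.
New flow: 52 L/min ÷ 60 = 0.8667 L/s.
PIP = Vt/C + R·V̇ + PEEP (constant-flow equation of motion).
Only the resistive term changes: ΔPIP = R × ΔV̇ = 4.0 × (0.8667 − 0.5) = 4.0 × 0.3667 = 1.467 cmH2O.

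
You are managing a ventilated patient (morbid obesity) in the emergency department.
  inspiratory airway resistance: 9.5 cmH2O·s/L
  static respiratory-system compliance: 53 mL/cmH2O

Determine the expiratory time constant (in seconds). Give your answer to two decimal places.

0.50

τ = R × C = 9.5 × 53 mL/cmH2O = 9.5 × 0.053 L/cmH2O = 0.5035 s.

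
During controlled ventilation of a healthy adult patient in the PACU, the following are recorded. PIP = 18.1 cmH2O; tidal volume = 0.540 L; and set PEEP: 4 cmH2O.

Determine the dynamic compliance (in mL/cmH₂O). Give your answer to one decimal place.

Dynamic compliance = Vt / (PIP − PEEP) = 540 / (18.1 − 4) = 540 / 14.1 = 38.298 mL/cmH2O.

38.3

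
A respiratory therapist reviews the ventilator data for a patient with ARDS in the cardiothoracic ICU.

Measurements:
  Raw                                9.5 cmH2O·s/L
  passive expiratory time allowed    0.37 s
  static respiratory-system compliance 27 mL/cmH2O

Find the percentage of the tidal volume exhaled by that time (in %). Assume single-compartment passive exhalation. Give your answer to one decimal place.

76.4

τ = R × C = 9.5 × 27 mL/cmH2O = 9.5 × 0.027 L/cmH2O = 0.2565 s.
Passive exhalation: V(t)/V₀ = e^(−t/τ) = e^(−0.37/0.2565) = 0.2363.
Fraction exhaled = 1 − 0.2363 = 0.7637 → 76.37%.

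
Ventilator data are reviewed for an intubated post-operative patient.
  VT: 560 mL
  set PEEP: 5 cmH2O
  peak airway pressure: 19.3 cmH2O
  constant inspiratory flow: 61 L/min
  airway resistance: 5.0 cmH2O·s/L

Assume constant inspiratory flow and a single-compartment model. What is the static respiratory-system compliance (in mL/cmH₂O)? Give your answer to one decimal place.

60.8

Flow: 61 L/min ÷ 60 = 1.0167 L/s.
Equation of motion (constant flow): PIP = Vt/C + R·V̇ + PEEP.
Vt/C = PIP − R·V̇ − PEEP = 19.3 − 5.0×1.0167 − 5 = 19.3 − 5.084 − 5 = 9.216 cmH2O.
C = Vt / 9.216 = 560 / 9.216 = 60.764 mL/cmH2O.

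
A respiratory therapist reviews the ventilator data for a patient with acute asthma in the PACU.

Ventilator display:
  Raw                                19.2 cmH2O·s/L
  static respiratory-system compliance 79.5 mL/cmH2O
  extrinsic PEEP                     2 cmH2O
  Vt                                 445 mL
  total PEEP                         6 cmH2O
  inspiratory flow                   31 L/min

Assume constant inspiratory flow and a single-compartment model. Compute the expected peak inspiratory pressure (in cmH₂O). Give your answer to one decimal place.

21.5

Flow: 31 L/min ÷ 60 = 0.5167 L/s.
Total PEEP = 6 cmH2O (set 2 + intrinsic 4); this is the baseline alveolar pressure.
Equation of motion (constant flow): PIP = Vt/C + R·V̇ + PEEP.
PIP = 445/79.5 + 19.2×0.5167 + 6 = 5.597 + 9.921 + 6 = 21.518 cmH2O.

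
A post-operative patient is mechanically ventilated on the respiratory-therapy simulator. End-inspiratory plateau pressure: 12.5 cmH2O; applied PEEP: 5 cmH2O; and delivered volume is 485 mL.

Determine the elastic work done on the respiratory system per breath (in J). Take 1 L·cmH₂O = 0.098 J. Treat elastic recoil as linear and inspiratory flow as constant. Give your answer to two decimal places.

Elastic work ≈ ½ × (Pplat − PEEP) × Vt = 0.5 × (12.5 − 5) × 0.485 L = 0.5 × 7.5 × 0.485 = 1.819 L·cmH2O.
× 0.098 J/(L·cmH2O) → 0.1783 J.

0.18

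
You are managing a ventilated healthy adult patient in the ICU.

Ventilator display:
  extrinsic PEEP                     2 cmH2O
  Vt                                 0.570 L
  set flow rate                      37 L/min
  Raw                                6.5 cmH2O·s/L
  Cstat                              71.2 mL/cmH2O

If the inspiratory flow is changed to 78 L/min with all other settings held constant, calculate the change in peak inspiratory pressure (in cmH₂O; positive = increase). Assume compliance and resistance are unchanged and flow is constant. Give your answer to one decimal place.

4.4

Flow: 37 L/min ÷ 60 = 0.6167 L/s.
New flow: 78 L/min ÷ 60 = 1.3 L/s.
PIP = Vt/C + R·V̇ + PEEP (constant-flow equation of motion).
Only the resistive term changes: ΔPIP = R × ΔV̇ = 6.5 × (1.3 − 0.6167) = 6.5 × 0.6833 = 4.441 cmH2O.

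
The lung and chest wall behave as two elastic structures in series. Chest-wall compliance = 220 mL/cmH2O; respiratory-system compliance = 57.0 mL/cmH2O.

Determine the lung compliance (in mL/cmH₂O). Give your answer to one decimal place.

1/CL = 1/Crs − 1/Ccw.
1/CL = 1/57.0 − 1/220 = 0.013.
CL = 76.923 mL/cmH2O.

76.9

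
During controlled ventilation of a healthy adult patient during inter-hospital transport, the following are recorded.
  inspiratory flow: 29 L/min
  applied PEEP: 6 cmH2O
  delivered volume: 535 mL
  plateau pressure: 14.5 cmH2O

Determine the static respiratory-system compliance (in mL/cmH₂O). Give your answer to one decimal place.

Cstat = Vt / (Pplat − PEEP) = 535 / (14.5 − 6) = 535 / 8.5 = 62.941 mL/cmH2O.

62.9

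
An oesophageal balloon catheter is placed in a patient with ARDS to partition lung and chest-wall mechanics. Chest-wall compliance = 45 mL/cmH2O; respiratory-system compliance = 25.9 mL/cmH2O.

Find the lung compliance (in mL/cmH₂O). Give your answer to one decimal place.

1/CL = 1/Crs − 1/Ccw.
1/CL = 1/25.9 − 1/45 = 0.01639.
CL = 61.013 mL/cmH2O.

61.0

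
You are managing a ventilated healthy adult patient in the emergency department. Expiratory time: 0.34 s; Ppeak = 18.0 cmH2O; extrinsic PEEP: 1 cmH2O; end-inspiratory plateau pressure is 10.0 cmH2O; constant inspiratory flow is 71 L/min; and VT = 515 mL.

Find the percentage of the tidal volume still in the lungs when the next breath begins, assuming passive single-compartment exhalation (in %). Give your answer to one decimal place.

Flow: 71 L/min ÷ 60 = 1.1833 L/s.
R = (PIP − Pplat)/V̇ = (18.0 − 10.0) / 1.1833 = 8.0/1.1833 = 6.761 cmH2O·s/L.
C = Vt/(Pplat − PEEP) = 515.0 / (10.0 − 1) = 515.0/9.0 = 57.222 mL/cmH2O.
τ = R × C = 6.761 × 0.05722 L/cmH2O = 0.3869 s.
Fraction remaining at end-expiration = e^(−Te/τ) = e^(−0.34/0.3869) = 0.4153 → 41.53%.

41.5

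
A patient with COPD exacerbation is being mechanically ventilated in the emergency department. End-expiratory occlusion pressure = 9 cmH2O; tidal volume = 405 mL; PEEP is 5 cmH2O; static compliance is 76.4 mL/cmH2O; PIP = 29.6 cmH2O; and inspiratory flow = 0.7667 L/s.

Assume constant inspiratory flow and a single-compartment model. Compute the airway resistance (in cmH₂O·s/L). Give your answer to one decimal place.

Total PEEP = 9 cmH2O (set 5 + intrinsic 4); this is the baseline alveolar pressure.
Equation of motion (constant flow): PIP = Vt/C + R·V̇ + PEEP.
R·V̇ = PIP − Vt/C − PEEP = 29.6 − 405/76.4 − 9 = 29.6 − 5.301 − 9 = 15.299 cmH2O.
R = 15.299 / 0.7667 = 19.954 cmH2O·s/L.

20.0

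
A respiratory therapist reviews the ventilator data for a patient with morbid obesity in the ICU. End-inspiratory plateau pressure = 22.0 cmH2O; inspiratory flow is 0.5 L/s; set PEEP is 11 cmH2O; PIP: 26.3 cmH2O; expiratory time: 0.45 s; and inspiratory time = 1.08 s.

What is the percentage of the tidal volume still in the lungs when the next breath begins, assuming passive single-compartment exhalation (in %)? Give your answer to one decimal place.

34.4

Vt = flow × Ti = 0.5 L/s × 1.08 s × 1000 mL/L = 540.0 mL.
R = (PIP − Pplat)/V̇ = (26.3 − 22.0) / 0.5 = 4.3/0.5 = 8.6 cmH2O·s/L.
C = Vt/(Pplat − PEEP) = 540.0 / (22.0 − 11) = 540.0/11.0 = 49.091 mL/cmH2O.
τ = R × C = 8.6 × 0.04909 L/cmH2O = 0.4222 s.
Fraction remaining at end-expiration = e^(−Te/τ) = e^(−0.45/0.4222) = 0.3444 → 34.44%.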